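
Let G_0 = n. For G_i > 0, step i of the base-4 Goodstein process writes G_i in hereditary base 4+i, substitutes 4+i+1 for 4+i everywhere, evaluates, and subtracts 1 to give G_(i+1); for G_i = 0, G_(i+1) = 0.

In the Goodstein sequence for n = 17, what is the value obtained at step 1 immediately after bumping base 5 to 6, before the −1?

36

[0] 17 ≡ 4^2 + 1 (base 4). Lift 5: 26. −1: 25.
[1] 25 ≡ 5^2 (base 5). Lift 6: 36. −1: 35.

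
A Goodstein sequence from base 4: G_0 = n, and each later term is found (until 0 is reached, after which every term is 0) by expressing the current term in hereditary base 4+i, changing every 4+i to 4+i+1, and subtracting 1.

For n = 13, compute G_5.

G_0=13  [base 4] 3·4 + 1  →[4↦5]→  3·5 + 1 = 16  −1 ⇒ G_1=15
G_1=15  [base 5] 3·5  →[5↦6]→  3·6 = 18  −1 ⇒ G_2=17
G_2=17  [base 6] 2·6 + 5  →[6↦7]→  2·7 + 5 = 19  −1 ⇒ G_3=18
G_3=18  [base 7] 2·7 + 4  →[7↦8]→  2·8 + 4 = 20  −1 ⇒ G_4=19
G_4=19  [base 8] 2·8 + 3  →[8↦9]→  2·9 + 3 = 21  −1 ⇒ G_5=20
G_5=20  [base 9] 2·9 + 2  →[9↦10]→  2·10 + 2 = 22  −1 ⇒ G_6=21

20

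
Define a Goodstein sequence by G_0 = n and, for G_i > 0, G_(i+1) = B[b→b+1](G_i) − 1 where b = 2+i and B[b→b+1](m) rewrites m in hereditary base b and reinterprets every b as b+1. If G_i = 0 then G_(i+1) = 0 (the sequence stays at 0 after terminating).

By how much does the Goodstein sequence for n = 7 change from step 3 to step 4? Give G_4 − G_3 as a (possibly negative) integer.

step 0: 7 = 2^2 + 2 + 1; sub 3 for 2: 3^3 + 3 + 1; = 31; G_1 = 31−1 = 30
step 1: 30 = 3^3 + 3; sub 4 for 3: 4^4 + 4; = 260; G_2 = 260−1 = 259
step 2: 259 = 4^4 + 3; sub 5 for 4: 5^5 + 3; = 3128; G_3 = 3128−1 = 3127
step 3: 3127 = 5^5 + 2; sub 6 for 5: 6^6 + 2; = 46658; G_4 = 46658−1 = 46657

43530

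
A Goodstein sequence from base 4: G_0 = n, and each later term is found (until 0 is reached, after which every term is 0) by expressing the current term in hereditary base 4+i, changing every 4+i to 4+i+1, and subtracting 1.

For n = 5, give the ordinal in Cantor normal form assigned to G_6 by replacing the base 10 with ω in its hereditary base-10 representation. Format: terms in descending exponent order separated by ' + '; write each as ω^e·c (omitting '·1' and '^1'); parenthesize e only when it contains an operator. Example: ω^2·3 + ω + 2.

1

G_0 = 5. HB_4(5) = 4 + 1. Bump = 6. G_1 = 5.
G_1 = 5. HB_5(5) = 5. Bump = 6. G_2 = 5.
G_2 = 5. HB_6(5) = 5. Bump = 5. G_3 = 4.
G_3 = 4. HB_7(4) = 4. Bump = 4. G_4 = 3.
G_4 = 3. HB_8(3) = 3. Bump = 3. G_5 = 2.
G_5 = 2. HB_9(2) = 2. Bump = 2. G_6 = 1.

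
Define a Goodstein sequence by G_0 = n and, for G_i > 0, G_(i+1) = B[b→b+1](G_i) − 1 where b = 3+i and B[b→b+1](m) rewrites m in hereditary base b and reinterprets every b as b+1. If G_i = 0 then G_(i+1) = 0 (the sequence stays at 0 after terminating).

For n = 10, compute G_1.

step 0: 10 = 3^2 + 1; sub 4 for 3: 4^2 + 1; = 17; G_1 = 17−1 = 16
step 1: 16 = 4^2; sub 5 for 4: 5^2; = 25; G_2 = 25−1 = 24

16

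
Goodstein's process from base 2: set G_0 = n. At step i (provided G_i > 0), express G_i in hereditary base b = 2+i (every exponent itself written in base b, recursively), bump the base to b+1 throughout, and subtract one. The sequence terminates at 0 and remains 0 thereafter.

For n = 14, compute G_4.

326591

base 2: 14 = 2^(2 + 1) + 2^2 + 2; at 3: 3^(3 + 1) + 3^3 + 3 = 111; next = 110
base 3: 110 = 3^(3 + 1) + 3^3 + 2; at 4: 4^(4 + 1) + 4^4 + 2 = 1282; next = 1281
base 4: 1281 = 4^(4 + 1) + 4^4 + 1; at 5: 5^(5 + 1) + 5^5 + 1 = 18751; next = 18750
base 5: 18750 = 5^(5 + 1) + 5^5; at 6: 6^(6 + 1) + 6^6 = 326592; next = 326591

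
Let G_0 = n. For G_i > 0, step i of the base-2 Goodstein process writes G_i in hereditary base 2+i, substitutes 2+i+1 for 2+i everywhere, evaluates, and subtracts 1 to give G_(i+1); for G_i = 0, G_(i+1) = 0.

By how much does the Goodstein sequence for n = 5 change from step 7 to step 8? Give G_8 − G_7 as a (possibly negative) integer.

(0) 5|_2 = 2^2 + 1 ↦ 3^3 + 1|_3 = 28 ⇒ 27
(1) 27|_3 = 3^3 ↦ 4^4|_4 = 256 ⇒ 255
(2) 255|_4 = 3·4^3 + 3·4^2 + 3·4 + 3 ↦ 3·5^3 + 3·5^2 + 3·5 + 3|_5 = 468 ⇒ 467
(3) 467|_5 = 3·5^3 + 3·5^2 + 3·5 + 2 ↦ 3·6^3 + 3·6^2 + 3·6 + 2|_6 = 776 ⇒ 775
(4) 775|_6 = 3·6^3 + 3·6^2 + 3·6 + 1 ↦ 3·7^3 + 3·7^2 + 3·7 + 1|_7 = 1198 ⇒ 1197
(5) 1197|_7 = 3·7^3 + 3·7^2 + 3·7 ↦ 3·8^3 + 3·8^2 + 3·8|_8 = 1752 ⇒ 1751
(6) 1751|_8 = 3·8^3 + 3·8^2 + 2·8 + 7 ↦ 3·9^3 + 3·9^2 + 2·9 + 7|_9 = 2455 ⇒ 2454
(7) 2454|_9 = 3·9^3 + 3·9^2 + 2·9 + 6 ↦ 3·10^3 + 3·10^2 + 2·10 + 6|_10 = 3326 ⇒ 3325

871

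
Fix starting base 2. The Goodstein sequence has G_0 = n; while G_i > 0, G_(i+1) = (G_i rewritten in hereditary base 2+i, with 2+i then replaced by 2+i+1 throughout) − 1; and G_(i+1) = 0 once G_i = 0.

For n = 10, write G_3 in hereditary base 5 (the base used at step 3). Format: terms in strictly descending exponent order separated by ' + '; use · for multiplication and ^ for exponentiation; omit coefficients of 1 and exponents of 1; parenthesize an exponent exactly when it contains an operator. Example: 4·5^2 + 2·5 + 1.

i=0: 10 = 2^(2 + 1) + 2 (b=2); 2→3: 3^(3 + 1) + 3 = 84; 84−1 = 83
i=1: 83 = 3^(3 + 1) + 2 (b=3); 3→4: 4^(4 + 1) + 2 = 1026; 1026−1 = 1025
i=2: 1025 = 4^(4 + 1) + 1 (b=4); 4→5: 5^(5 + 1) + 1 = 15626; 15626−1 = 15625

5^(5 + 1)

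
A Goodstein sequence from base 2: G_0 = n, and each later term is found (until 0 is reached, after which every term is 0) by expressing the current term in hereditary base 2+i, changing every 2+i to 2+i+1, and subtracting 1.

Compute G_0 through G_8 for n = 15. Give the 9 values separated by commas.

15, 111, 1283, 18752, 326593, 6588344, 150994943, 3524450280, 100077777775

[0] 15 ≡ 2^(2 + 1) + 2^2 + 2 + 1 (base 2). Lift 3: 112. −1: 111.
[1] 111 ≡ 3^(3 + 1) + 3^3 + 3 (base 3). Lift 4: 1284. −1: 1283.
[2] 1283 ≡ 4^(4 + 1) + 4^4 + 3 (base 4). Lift 5: 18753. −1: 18752.
[3] 18752 ≡ 5^(5 + 1) + 5^5 + 2 (base 5). Lift 6: 326594. −1: 326593.
[4] 326593 ≡ 6^(6 + 1) + 6^6 + 1 (base 6). Lift 7: 6588345. −1: 6588344.
[5] 6588344 ≡ 7^(7 + 1) + 7^7 (base 7). Lift 8: 150994944. −1: 150994943.
[6] 150994943 ≡ 8^(8 + 1) + 7·8^7 + 7·8^6 + 7·8^5 + 7·8^4 + 7·8^3 + 7·8^2 + 7·8 + 7 (base 8). Lift 9: 3524450281. −1: 3524450280.
[7] 3524450280 ≡ 9^(9 + 1) + 7·9^7 + 7·9^6 + 7·9^5 + 7·9^4 + 7·9^3 + 7·9^2 + 7·9 + 6 (base 9). Lift 10: 100077777776. −1: 100077777775.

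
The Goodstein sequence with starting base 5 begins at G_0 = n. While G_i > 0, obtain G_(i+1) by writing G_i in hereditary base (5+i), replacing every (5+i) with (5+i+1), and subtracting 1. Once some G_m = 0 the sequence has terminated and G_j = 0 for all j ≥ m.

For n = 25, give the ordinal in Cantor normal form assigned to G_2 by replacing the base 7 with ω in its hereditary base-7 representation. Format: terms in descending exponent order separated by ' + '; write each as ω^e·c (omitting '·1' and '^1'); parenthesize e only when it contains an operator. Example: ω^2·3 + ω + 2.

ω·5 + 4

G_0 = 25. HB_5(25) = 5^2. Bump = 36. G_1 = 35.
G_1 = 35. HB_6(35) = 5·6 + 5. Bump = 40. G_2 = 39.
G_2 = 39. HB_7(39) = 5·7 + 4. Bump = 44. G_3 = 43.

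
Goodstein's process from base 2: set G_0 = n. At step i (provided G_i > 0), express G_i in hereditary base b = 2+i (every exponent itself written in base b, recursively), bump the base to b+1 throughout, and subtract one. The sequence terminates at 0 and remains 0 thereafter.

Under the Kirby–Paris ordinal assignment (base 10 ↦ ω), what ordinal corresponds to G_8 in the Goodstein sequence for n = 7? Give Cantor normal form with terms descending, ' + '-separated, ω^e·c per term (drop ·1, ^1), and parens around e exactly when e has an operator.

i=0: 7 = 2^2 + 2 + 1 (b=2); 2→3: 3^3 + 3 + 1 = 31; 31−1 = 30
i=1: 30 = 3^3 + 3 (b=3); 3→4: 4^4 + 4 = 260; 260−1 = 259
i=2: 259 = 4^4 + 3 (b=4); 4→5: 5^5 + 3 = 3128; 3128−1 = 3127
i=3: 3127 = 5^5 + 2 (b=5); 5→6: 6^6 + 2 = 46658; 46658−1 = 46657
i=4: 46657 = 6^6 + 1 (b=6); 6→7: 7^7 + 1 = 823544; 823544−1 = 823543
i=5: 823543 = 7^7 (b=7); 7→8: 8^8 = 16777216; 16777216−1 = 16777215
i=6: 16777215 = 7·8^7 + 7·8^6 + 7·8^5 + 7·8^4 + 7·8^3 + 7·8^2 + 7·8 + 7 (b=8); 8→9: 7·9^7 + 7·9^6 + 7·9^5 + 7·9^4 + 7·9^3 + 7·9^2 + 7·9 + 7 = 37665880; 37665880−1 = 37665879
i=7: 37665879 = 7·9^7 + 7·9^6 + 7·9^5 + 7·9^4 + 7·9^3 + 7·9^2 + 7·9 + 6 (b=9); 9→10: 7·10^7 + 7·10^6 + 7·10^5 + 7·10^4 + 7·10^3 + 7·10^2 + 7·10 + 6 = 77777776; 77777776−1 = 77777775
i=8: 77777775 = 7·10^7 + 7·10^6 + 7·10^5 + 7·10^4 + 7·10^3 + 7·10^2 + 7·10 + 5 (b=10); 10→11: 7·11^7 + 7·11^6 + 7·11^5 + 7·11^4 + 7·11^3 + 7·11^2 + 7·11 + 5 = 150051214; 150051214−1 = 150051213

ω^7·7 + ω^6·7 + ω^5·7 + ω^4·7 + ω^3·7 + ω^2·7 + ω·7 + 5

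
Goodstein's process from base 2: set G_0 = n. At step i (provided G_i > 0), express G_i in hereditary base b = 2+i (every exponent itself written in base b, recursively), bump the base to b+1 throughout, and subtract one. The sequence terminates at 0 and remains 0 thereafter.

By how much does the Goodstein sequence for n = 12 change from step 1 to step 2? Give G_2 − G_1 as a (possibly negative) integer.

[0] 12 ≡ 2^(2 + 1) + 2^2 (base 2). Lift 3: 108. −1: 107.
[1] 107 ≡ 3^(3 + 1) + 2·3^2 + 2·3 + 2 (base 3). Lift 4: 1066. −1: 1065.

958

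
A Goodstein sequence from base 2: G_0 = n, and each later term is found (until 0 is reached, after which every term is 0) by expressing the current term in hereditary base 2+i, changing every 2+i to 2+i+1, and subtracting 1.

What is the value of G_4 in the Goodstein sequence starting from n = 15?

326593

15 —HB2→ 2^(2 + 1) + 2^2 + 2 + 1 —bump→ 3^(3 + 1) + 3^3 + 3 + 1 = 112 —(−1)→ 111
111 —HB3→ 3^(3 + 1) + 3^3 + 3 —bump→ 4^(4 + 1) + 4^4 + 4 = 1284 —(−1)→ 1283
1283 —HB4→ 4^(4 + 1) + 4^4 + 3 —bump→ 5^(5 + 1) + 5^5 + 3 = 18753 —(−1)→ 18752
18752 —HB5→ 5^(5 + 1) + 5^5 + 2 —bump→ 6^(6 + 1) + 6^6 + 2 = 326594 —(−1)→ 326593
326593 —HB6→ 6^(6 + 1) + 6^6 + 1 —bump→ 7^(7 + 1) + 7^7 + 1 = 6588345 —(−1)→ 6588344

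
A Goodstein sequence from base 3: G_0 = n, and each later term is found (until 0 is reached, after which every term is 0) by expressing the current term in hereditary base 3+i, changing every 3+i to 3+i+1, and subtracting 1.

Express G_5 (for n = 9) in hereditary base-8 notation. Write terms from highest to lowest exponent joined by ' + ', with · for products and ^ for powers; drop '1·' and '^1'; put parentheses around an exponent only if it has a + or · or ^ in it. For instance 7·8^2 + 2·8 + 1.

base 3: 9 = 3^2; at 4: 4^2 = 16; next = 15
base 4: 15 = 3·4 + 3; at 5: 3·5 + 3 = 18; next = 17
base 5: 17 = 3·5 + 2; at 6: 3·6 + 2 = 20; next = 19
base 6: 19 = 3·6 + 1; at 7: 3·7 + 1 = 22; next = 21
base 7: 21 = 3·7; at 8: 3·8 = 24; next = 23
base 8: 23 = 2·8 + 7; at 9: 2·9 + 7 = 25; next = 24

2·8 + 7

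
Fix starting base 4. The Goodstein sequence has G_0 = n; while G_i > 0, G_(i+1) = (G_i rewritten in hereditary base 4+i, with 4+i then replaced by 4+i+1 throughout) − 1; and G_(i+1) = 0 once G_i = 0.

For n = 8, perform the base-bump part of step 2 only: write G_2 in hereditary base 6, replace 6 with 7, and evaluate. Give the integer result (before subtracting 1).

base 4: 8 = 2·4; at 5: 2·5 = 10; next = 9
base 5: 9 = 5 + 4; at 6: 6 + 4 = 10; next = 9
base 6: 9 = 6 + 3; at 7: 7 + 3 = 10; next = 9

10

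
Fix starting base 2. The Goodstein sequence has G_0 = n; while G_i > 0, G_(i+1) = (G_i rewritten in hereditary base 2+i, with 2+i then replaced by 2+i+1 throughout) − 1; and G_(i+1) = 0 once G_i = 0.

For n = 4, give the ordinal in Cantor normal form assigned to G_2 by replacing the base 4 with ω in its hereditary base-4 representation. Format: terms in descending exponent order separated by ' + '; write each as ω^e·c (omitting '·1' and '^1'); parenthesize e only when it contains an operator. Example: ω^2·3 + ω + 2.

ω^2·2 + ω·2 + 1

step 0: 4 = 2^2; sub 3 for 2: 3^3; = 27; G_1 = 27−1 = 26
step 1: 26 = 2·3^2 + 2·3 + 2; sub 4 for 3: 2·4^2 + 2·4 + 2; = 42; G_2 = 42−1 = 41
step 2: 41 = 2·4^2 + 2·4 + 1; sub 5 for 4: 2·5^2 + 2·5 + 1; = 61; G_3 = 61−1 = 60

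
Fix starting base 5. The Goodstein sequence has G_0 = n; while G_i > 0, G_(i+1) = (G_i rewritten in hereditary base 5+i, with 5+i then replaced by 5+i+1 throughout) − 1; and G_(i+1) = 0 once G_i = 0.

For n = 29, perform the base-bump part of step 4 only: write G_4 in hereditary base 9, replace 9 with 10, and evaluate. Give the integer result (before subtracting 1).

100

G_0=29  [base 5] 5^2 + 4  →[5↦6]→  6^2 + 4 = 40  −1 ⇒ G_1=39
G_1=39  [base 6] 6^2 + 3  →[6↦7]→  7^2 + 3 = 52  −1 ⇒ G_2=51
G_2=51  [base 7] 7^2 + 2  →[7↦8]→  8^2 + 2 = 66  −1 ⇒ G_3=65
G_3=65  [base 8] 8^2 + 1  →[8↦9]→  9^2 + 1 = 82  −1 ⇒ G_4=81
G_4=81  [base 9] 9^2  →[9↦10]→  10^2 = 100  −1 ⇒ G_5=99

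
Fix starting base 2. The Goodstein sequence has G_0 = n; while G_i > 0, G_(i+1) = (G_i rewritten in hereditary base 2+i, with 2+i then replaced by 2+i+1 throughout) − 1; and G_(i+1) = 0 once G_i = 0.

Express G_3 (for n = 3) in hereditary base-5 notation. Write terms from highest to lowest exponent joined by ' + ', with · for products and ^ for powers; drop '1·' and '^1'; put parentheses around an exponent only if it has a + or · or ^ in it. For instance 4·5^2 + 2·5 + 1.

(0) 3|_2 = 2 + 1 ↦ 3 + 1|_3 = 4 ⇒ 3
(1) 3|_3 = 3 ↦ 4|_4 = 4 ⇒ 3
(2) 3|_4 = 3 ↦ 3|_5 = 3 ⇒ 2
(3) 2|_5 = 2 ↦ 2|_6 = 2 ⇒ 1

2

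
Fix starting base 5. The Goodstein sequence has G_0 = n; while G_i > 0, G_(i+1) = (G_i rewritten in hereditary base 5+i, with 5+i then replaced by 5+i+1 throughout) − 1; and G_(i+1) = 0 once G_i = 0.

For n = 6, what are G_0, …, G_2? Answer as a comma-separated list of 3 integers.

6 —HB5→ 5 + 1 —bump→ 6 + 1 = 7 —(−1)→ 6
6 —HB6→ 6 —bump→ 7 = 7 —(−1)→ 6

6, 6, 6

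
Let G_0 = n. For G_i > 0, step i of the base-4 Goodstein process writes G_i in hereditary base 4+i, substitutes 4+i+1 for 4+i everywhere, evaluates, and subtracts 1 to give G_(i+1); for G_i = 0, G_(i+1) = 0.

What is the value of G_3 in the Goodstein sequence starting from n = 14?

14 —HB4→ 3·4 + 2 —bump→ 3·5 + 2 = 17 —(−1)→ 16
16 —HB5→ 3·5 + 1 —bump→ 3·6 + 1 = 19 —(−1)→ 18
18 —HB6→ 3·6 —bump→ 3·7 = 21 —(−1)→ 20

20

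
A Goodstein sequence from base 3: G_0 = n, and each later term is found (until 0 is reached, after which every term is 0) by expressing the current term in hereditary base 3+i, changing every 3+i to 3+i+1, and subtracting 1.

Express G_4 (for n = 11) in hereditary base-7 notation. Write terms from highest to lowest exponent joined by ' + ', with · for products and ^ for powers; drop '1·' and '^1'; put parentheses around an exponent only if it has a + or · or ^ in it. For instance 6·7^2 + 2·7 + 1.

5·7 + 4

step 0: 11 = 3^2 + 2; sub 4 for 3: 4^2 + 2; = 18; G_1 = 18−1 = 17
step 1: 17 = 4^2 + 1; sub 5 for 4: 5^2 + 1; = 26; G_2 = 26−1 = 25
step 2: 25 = 5^2; sub 6 for 5: 6^2; = 36; G_3 = 36−1 = 35
step 3: 35 = 5·6 + 5; sub 7 for 6: 5·7 + 5; = 40; G_4 = 40−1 = 39
step 4: 39 = 5·7 + 4; sub 8 for 7: 5·8 + 4; = 44; G_5 = 44−1 = 43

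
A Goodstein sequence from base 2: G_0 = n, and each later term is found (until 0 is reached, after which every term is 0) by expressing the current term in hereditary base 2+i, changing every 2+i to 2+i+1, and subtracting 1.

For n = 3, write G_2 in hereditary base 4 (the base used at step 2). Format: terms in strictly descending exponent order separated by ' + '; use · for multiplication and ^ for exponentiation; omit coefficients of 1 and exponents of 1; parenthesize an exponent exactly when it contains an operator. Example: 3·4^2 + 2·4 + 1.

i=0: 3 = 2 + 1 (b=2); 2→3: 3 + 1 = 4; 4−1 = 3
i=1: 3 = 3 (b=3); 3→4: 4 = 4; 4−1 = 3
i=2: 3 = 3 (b=4); 4→5: 3 = 3; 3−1 = 2

3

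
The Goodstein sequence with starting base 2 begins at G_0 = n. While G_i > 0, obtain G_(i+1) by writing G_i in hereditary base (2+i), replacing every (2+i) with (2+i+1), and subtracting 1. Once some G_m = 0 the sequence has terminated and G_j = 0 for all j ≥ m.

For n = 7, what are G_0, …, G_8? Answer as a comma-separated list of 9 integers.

base 2: 7 = 2^2 + 2 + 1; at 3: 3^3 + 3 + 1 = 31; next = 30
base 3: 30 = 3^3 + 3; at 4: 4^4 + 4 = 260; next = 259
base 4: 259 = 4^4 + 3; at 5: 5^5 + 3 = 3128; next = 3127
base 5: 3127 = 5^5 + 2; at 6: 6^6 + 2 = 46658; next = 46657
base 6: 46657 = 6^6 + 1; at 7: 7^7 + 1 = 823544; next = 823543
base 7: 823543 = 7^7; at 8: 8^8 = 16777216; next = 16777215
base 8: 16777215 = 7·8^7 + 7·8^6 + 7·8^5 + 7·8^4 + 7·8^3 + 7·8^2 + 7·8 + 7; at 9: 7·9^7 + 7·9^6 + 7·9^5 + 7·9^4 + 7·9^3 + 7·9^2 + 7·9 + 7 = 37665880; next = 37665879
base 9: 37665879 = 7·9^7 + 7·9^6 + 7·9^5 + 7·9^4 + 7·9^3 + 7·9^2 + 7·9 + 6; at 10: 7·10^7 + 7·10^6 + 7·10^5 + 7·10^4 + 7·10^3 + 7·10^2 + 7·10 + 6 = 77777776; next = 77777775

7, 30, 259, 3127, 46657, 823543, 16777215, 37665879, 77777775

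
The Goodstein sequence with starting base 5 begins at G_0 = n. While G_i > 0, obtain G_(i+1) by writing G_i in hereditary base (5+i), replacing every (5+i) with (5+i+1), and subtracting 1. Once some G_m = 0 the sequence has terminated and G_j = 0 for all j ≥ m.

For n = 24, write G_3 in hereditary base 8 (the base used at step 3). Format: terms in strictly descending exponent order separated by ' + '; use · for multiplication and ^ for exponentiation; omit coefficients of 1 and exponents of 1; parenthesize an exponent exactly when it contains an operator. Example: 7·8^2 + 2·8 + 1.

4·8 + 1

(0) 24|_5 = 4·5 + 4 ↦ 4·6 + 4|_6 = 28 ⇒ 27
(1) 27|_6 = 4·6 + 3 ↦ 4·7 + 3|_7 = 31 ⇒ 30
(2) 30|_7 = 4·7 + 2 ↦ 4·8 + 2|_8 = 34 ⇒ 33
(3) 33|_8 = 4·8 + 1 ↦ 4·9 + 1|_9 = 37 ⇒ 36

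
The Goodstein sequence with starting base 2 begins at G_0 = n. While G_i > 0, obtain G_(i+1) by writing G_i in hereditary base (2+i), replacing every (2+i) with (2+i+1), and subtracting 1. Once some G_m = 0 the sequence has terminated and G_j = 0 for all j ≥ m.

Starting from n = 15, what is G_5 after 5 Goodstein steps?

6588344

base 2: 15 = 2^(2 + 1) + 2^2 + 2 + 1; at 3: 3^(3 + 1) + 3^3 + 3 + 1 = 112; next = 111
base 3: 111 = 3^(3 + 1) + 3^3 + 3; at 4: 4^(4 + 1) + 4^4 + 4 = 1284; next = 1283
base 4: 1283 = 4^(4 + 1) + 4^4 + 3; at 5: 5^(5 + 1) + 5^5 + 3 = 18753; next = 18752
base 5: 18752 = 5^(5 + 1) + 5^5 + 2; at 6: 6^(6 + 1) + 6^6 + 2 = 326594; next = 326593
base 6: 326593 = 6^(6 + 1) + 6^6 + 1; at 7: 7^(7 + 1) + 7^7 + 1 = 6588345; next = 6588344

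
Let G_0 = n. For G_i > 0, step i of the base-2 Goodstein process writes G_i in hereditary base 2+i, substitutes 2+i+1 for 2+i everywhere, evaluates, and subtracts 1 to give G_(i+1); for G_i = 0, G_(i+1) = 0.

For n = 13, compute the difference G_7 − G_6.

13 —HB2→ 2^(2 + 1) + 2^2 + 1 —bump→ 3^(3 + 1) + 3^3 + 1 = 109 —(−1)→ 108
108 —HB3→ 3^(3 + 1) + 3^3 —bump→ 4^(4 + 1) + 4^4 = 1280 —(−1)→ 1279
1279 —HB4→ 4^(4 + 1) + 3·4^3 + 3·4^2 + 3·4 + 3 —bump→ 5^(5 + 1) + 3·5^3 + 3·5^2 + 3·5 + 3 = 16093 —(−1)→ 16092
16092 —HB5→ 5^(5 + 1) + 3·5^3 + 3·5^2 + 3·5 + 2 —bump→ 6^(6 + 1) + 3·6^3 + 3·6^2 + 3·6 + 2 = 280712 —(−1)→ 280711
280711 —HB6→ 6^(6 + 1) + 3·6^3 + 3·6^2 + 3·6 + 1 —bump→ 7^(7 + 1) + 3·7^3 + 3·7^2 + 3·7 + 1 = 5765999 —(−1)→ 5765998
5765998 —HB7→ 7^(7 + 1) + 3·7^3 + 3·7^2 + 3·7 —bump→ 8^(8 + 1) + 3·8^3 + 3·8^2 + 3·8 = 134219480 —(−1)→ 134219479
134219479 —HB8→ 8^(8 + 1) + 3·8^3 + 3·8^2 + 2·8 + 7 —bump→ 9^(9 + 1) + 3·9^3 + 3·9^2 + 2·9 + 7 = 3486786856 —(−1)→ 3486786855

3352567376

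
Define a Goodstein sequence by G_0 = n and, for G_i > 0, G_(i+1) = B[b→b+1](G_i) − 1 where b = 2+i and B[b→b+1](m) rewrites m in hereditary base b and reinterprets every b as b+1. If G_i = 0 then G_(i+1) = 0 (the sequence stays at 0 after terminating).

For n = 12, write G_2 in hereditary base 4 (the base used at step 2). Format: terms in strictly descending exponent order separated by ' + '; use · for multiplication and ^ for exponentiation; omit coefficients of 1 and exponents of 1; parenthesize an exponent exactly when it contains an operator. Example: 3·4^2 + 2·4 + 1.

G_0=12  [base 2] 2^(2 + 1) + 2^2  →[2↦3]→  3^(3 + 1) + 3^3 = 108  −1 ⇒ G_1=107
G_1=107  [base 3] 3^(3 + 1) + 2·3^2 + 2·3 + 2  →[3↦4]→  4^(4 + 1) + 2·4^2 + 2·4 + 2 = 1066  −1 ⇒ G_2=1065
G_2=1065  [base 4] 4^(4 + 1) + 2·4^2 + 2·4 + 1  →[4↦5]→  5^(5 + 1) + 2·5^2 + 2·5 + 1 = 15686  −1 ⇒ G_3=15685

4^(4 + 1) + 2·4^2 + 2·4 + 1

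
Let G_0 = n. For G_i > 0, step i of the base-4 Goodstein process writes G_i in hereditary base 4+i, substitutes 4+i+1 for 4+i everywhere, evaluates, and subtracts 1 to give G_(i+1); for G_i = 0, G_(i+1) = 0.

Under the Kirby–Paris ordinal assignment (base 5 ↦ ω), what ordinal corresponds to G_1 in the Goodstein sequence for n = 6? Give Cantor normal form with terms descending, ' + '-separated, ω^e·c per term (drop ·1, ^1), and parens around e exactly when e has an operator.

ω + 1

[0] 6 ≡ 4 + 2 (base 4). Lift 5: 7. −1: 6.
[1] 6 ≡ 5 + 1 (base 5). Lift 6: 7. −1: 6.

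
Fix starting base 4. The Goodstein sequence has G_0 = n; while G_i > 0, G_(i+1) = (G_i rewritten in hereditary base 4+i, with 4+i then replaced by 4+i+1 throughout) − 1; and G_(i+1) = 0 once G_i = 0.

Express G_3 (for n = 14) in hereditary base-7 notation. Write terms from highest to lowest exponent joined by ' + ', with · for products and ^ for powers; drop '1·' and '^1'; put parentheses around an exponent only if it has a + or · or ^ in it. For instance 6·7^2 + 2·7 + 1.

step 0: 14 = 3·4 + 2; sub 5 for 4: 3·5 + 2; = 17; G_1 = 17−1 = 16
step 1: 16 = 3·5 + 1; sub 6 for 5: 3·6 + 1; = 19; G_2 = 19−1 = 18
step 2: 18 = 3·6; sub 7 for 6: 3·7; = 21; G_3 = 21−1 = 20
step 3: 20 = 2·7 + 6; sub 8 for 7: 2·8 + 6; = 22; G_4 = 22−1 = 21

2·7 + 6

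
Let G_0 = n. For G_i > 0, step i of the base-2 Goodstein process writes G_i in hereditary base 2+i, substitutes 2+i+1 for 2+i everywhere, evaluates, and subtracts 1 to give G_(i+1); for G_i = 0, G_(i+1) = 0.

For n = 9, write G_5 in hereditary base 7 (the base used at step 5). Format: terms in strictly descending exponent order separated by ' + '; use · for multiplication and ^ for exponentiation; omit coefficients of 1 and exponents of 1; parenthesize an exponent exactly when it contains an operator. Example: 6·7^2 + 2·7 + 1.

(0) 9|_2 = 2^(2 + 1) + 1 ↦ 3^(3 + 1) + 1|_3 = 82 ⇒ 81
(1) 81|_3 = 3^(3 + 1) ↦ 4^(4 + 1)|_4 = 1024 ⇒ 1023
(2) 1023|_4 = 3·4^4 + 3·4^3 + 3·4^2 + 3·4 + 3 ↦ 3·5^5 + 3·5^3 + 3·5^2 + 3·5 + 3|_5 = 9843 ⇒ 9842
(3) 9842|_5 = 3·5^5 + 3·5^3 + 3·5^2 + 3·5 + 2 ↦ 3·6^6 + 3·6^3 + 3·6^2 + 3·6 + 2|_6 = 140744 ⇒ 140743
(4) 140743|_6 = 3·6^6 + 3·6^3 + 3·6^2 + 3·6 + 1 ↦ 3·7^7 + 3·7^3 + 3·7^2 + 3·7 + 1|_7 = 2471827 ⇒ 2471826

3·7^7 + 3·7^3 + 3·7^2 + 3·7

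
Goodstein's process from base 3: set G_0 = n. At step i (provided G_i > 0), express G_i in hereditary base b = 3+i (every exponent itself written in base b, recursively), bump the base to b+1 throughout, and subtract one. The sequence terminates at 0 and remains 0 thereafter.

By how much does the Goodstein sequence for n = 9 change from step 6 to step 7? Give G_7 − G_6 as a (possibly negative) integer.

1

i=0: 9 = 3^2 (b=3); 3→4: 4^2 = 16; 16−1 = 15
i=1: 15 = 3·4 + 3 (b=4); 4→5: 3·5 + 3 = 18; 18−1 = 17
i=2: 17 = 3·5 + 2 (b=5); 5→6: 3·6 + 2 = 20; 20−1 = 19
i=3: 19 = 3·6 + 1 (b=6); 6→7: 3·7 + 1 = 22; 22−1 = 21
i=4: 21 = 3·7 (b=7); 7→8: 3·8 = 24; 24−1 = 23
i=5: 23 = 2·8 + 7 (b=8); 8→9: 2·9 + 7 = 25; 25−1 = 24
i=6: 24 = 2·9 + 6 (b=9); 9→10: 2·10 + 6 = 26; 26−1 = 25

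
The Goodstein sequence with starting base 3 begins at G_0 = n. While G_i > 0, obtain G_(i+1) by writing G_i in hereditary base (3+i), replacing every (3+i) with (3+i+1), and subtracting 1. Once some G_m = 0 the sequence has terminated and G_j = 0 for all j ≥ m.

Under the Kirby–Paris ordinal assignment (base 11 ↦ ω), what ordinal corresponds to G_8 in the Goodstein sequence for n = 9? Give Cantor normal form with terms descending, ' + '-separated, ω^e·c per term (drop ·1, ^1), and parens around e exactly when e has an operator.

ω·2 + 4

G_0 = 9. HB_3(9) = 3^2. Bump = 16. G_1 = 15.
G_1 = 15. HB_4(15) = 3·4 + 3. Bump = 18. G_2 = 17.
G_2 = 17. HB_5(17) = 3·5 + 2. Bump = 20. G_3 = 19.
G_3 = 19. HB_6(19) = 3·6 + 1. Bump = 22. G_4 = 21.
G_4 = 21. HB_7(21) = 3·7. Bump = 24. G_5 = 23.
G_5 = 23. HB_8(23) = 2·8 + 7. Bump = 25. G_6 = 24.
G_6 = 24. HB_9(24) = 2·9 + 6. Bump = 26. G_7 = 25.
G_7 = 25. HB_10(25) = 2·10 + 5. Bump = 27. G_8 = 26.
G_8 = 26. HB_11(26) = 2·11 + 4. Bump = 28. G_9 = 27.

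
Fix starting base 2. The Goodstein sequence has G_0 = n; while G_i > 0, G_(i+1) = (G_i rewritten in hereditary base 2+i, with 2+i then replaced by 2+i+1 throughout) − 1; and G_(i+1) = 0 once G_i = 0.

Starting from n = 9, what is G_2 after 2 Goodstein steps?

i=0: 9 = 2^(2 + 1) + 1 (b=2); 2→3: 3^(3 + 1) + 1 = 82; 82−1 = 81
i=1: 81 = 3^(3 + 1) (b=3); 3→4: 4^(4 + 1) = 1024; 1024−1 = 1023

1023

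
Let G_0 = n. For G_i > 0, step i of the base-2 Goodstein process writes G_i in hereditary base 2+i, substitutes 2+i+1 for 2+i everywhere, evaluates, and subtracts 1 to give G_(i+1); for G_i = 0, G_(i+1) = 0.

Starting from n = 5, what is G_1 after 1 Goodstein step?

27

base 2: 5 = 2^2 + 1; at 3: 3^3 + 1 = 28; next = 27
base 3: 27 = 3^3; at 4: 4^4 = 256; next = 255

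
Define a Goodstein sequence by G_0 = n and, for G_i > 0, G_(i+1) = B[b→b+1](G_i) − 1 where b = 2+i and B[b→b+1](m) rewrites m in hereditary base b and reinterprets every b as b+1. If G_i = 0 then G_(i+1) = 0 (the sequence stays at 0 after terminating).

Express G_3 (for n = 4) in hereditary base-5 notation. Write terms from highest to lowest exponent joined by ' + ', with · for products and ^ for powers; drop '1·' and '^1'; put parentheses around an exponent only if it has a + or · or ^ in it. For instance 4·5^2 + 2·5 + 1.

G_0 = 4. HB_2(4) = 2^2. Bump = 27. G_1 = 26.
G_1 = 26. HB_3(26) = 2·3^2 + 2·3 + 2. Bump = 42. G_2 = 41.
G_2 = 41. HB_4(41) = 2·4^2 + 2·4 + 1. Bump = 61. G_3 = 60.

2·5^2 + 2·5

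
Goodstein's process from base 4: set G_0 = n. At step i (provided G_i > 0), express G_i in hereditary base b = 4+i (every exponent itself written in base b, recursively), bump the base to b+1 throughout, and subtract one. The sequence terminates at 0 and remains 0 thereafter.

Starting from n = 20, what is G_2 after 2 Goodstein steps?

39

i=0: 20 = 4^2 + 4 (b=4); 4→5: 5^2 + 5 = 30; 30−1 = 29
i=1: 29 = 5^2 + 4 (b=5); 5→6: 6^2 + 4 = 40; 40−1 = 39
i=2: 39 = 6^2 + 3 (b=6); 6→7: 7^2 + 3 = 52; 52−1 = 51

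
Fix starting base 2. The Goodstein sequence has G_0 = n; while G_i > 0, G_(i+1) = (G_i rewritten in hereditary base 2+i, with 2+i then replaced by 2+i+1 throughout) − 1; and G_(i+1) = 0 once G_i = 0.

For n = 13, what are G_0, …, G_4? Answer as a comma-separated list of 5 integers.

i=0: 13 = 2^(2 + 1) + 2^2 + 1 (b=2); 2→3: 3^(3 + 1) + 3^3 + 1 = 109; 109−1 = 108
i=1: 108 = 3^(3 + 1) + 3^3 (b=3); 3→4: 4^(4 + 1) + 4^4 = 1280; 1280−1 = 1279
i=2: 1279 = 4^(4 + 1) + 3·4^3 + 3·4^2 + 3·4 + 3 (b=4); 4→5: 5^(5 + 1) + 3·5^3 + 3·5^2 + 3·5 + 3 = 16093; 16093−1 = 16092
i=3: 16092 = 5^(5 + 1) + 3·5^3 + 3·5^2 + 3·5 + 2 (b=5); 5→6: 6^(6 + 1) + 3·6^3 + 3·6^2 + 3·6 + 2 = 280712; 280712−1 = 280711

13, 108, 1279, 16092, 280711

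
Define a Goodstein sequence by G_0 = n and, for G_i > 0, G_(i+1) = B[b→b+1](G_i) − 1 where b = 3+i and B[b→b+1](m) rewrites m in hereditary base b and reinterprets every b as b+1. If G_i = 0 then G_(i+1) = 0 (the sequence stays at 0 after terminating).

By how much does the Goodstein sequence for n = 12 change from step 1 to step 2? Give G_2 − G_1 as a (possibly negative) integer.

G_0=12  [base 3] 3^2 + 3  →[3↦4]→  4^2 + 4 = 20  −1 ⇒ G_1=19
G_1=19  [base 4] 4^2 + 3  →[4↦5]→  5^2 + 3 = 28  −1 ⇒ G_2=27

8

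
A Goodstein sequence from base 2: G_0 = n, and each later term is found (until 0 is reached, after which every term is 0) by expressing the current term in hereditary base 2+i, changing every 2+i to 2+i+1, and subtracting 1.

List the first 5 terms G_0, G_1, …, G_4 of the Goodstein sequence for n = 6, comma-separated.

6, 29, 257, 3125, 46655

G_0=6  [base 2] 2^2 + 2  →[2↦3]→  3^3 + 3 = 30  −1 ⇒ G_1=29
G_1=29  [base 3] 3^3 + 2  →[3↦4]→  4^4 + 2 = 258  −1 ⇒ G_2=257
G_2=257  [base 4] 4^4 + 1  →[4↦5]→  5^5 + 1 = 3126  −1 ⇒ G_3=3125
G_3=3125  [base 5] 5^5  →[5↦6]→  6^6 = 46656  −1 ⇒ G_4=46655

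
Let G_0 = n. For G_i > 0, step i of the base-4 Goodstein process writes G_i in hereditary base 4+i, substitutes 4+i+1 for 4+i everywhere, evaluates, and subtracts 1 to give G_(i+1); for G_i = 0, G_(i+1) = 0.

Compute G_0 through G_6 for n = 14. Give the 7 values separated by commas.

i=0: 14 = 3·4 + 2 (b=4); 4→5: 3·5 + 2 = 17; 17−1 = 16
i=1: 16 = 3·5 + 1 (b=5); 5→6: 3·6 + 1 = 19; 19−1 = 18
i=2: 18 = 3·6 (b=6); 6→7: 3·7 = 21; 21−1 = 20
i=3: 20 = 2·7 + 6 (b=7); 7→8: 2·8 + 6 = 22; 22−1 = 21
i=4: 21 = 2·8 + 5 (b=8); 8→9: 2·9 + 5 = 23; 23−1 = 22
i=5: 22 = 2·9 + 4 (b=9); 9→10: 2·10 + 4 = 24; 24−1 = 23

14, 16, 18, 20, 21, 22, 23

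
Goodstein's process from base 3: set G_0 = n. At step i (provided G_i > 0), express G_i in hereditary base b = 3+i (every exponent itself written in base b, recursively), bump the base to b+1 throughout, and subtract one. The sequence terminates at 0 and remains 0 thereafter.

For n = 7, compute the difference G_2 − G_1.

step 0: 7 = 2·3 + 1; sub 4 for 3: 2·4 + 1; = 9; G_1 = 9−1 = 8
step 1: 8 = 2·4; sub 5 for 4: 2·5; = 10; G_2 = 10−1 = 9

1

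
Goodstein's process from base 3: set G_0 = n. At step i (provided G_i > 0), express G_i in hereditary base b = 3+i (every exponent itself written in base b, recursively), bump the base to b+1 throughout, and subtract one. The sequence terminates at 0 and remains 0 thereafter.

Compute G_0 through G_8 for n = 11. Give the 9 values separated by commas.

11, 17, 25, 35, 39, 43, 47, 51, 55

step 0: 11 = 3^2 + 2; sub 4 for 3: 4^2 + 2; = 18; G_1 = 18−1 = 17
step 1: 17 = 4^2 + 1; sub 5 for 4: 5^2 + 1; = 26; G_2 = 26−1 = 25
step 2: 25 = 5^2; sub 6 for 5: 6^2; = 36; G_3 = 36−1 = 35
step 3: 35 = 5·6 + 5; sub 7 for 6: 5·7 + 5; = 40; G_4 = 40−1 = 39
step 4: 39 = 5·7 + 4; sub 8 for 7: 5·8 + 4; = 44; G_5 = 44−1 = 43
step 5: 43 = 5·8 + 3; sub 9 for 8: 5·9 + 3; = 48; G_6 = 48−1 = 47
step 6: 47 = 5·9 + 2; sub 10 for 9: 5·10 + 2; = 52; G_7 = 52−1 = 51
step 7: 51 = 5·10 + 1; sub 11 for 10: 5·11 + 1; = 56; G_8 = 56−1 = 55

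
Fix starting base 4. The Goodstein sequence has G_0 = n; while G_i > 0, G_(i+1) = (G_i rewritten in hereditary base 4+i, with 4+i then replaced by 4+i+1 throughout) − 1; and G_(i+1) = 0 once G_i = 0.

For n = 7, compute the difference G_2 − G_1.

0

G_0=7  [base 4] 4 + 3  →[4↦5]→  5 + 3 = 8  −1 ⇒ G_1=7
G_1=7  [base 5] 5 + 2  →[5↦6]→  6 + 2 = 8  −1 ⇒ G_2=7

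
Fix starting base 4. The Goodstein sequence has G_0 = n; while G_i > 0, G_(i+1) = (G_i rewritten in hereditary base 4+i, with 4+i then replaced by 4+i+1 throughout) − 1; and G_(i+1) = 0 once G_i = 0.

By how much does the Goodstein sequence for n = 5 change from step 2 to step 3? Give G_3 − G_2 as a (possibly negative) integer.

base 4: 5 = 4 + 1; at 5: 5 + 1 = 6; next = 5
base 5: 5 = 5; at 6: 6 = 6; next = 5
base 6: 5 = 5; at 7: 5 = 5; next = 4

-1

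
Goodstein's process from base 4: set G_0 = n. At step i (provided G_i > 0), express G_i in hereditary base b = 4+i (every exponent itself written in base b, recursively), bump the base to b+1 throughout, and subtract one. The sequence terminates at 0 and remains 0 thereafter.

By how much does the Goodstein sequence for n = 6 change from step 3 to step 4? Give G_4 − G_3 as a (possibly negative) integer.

G_0 = 6. HB_4(6) = 4 + 2. Bump = 7. G_1 = 6.
G_1 = 6. HB_5(6) = 5 + 1. Bump = 7. G_2 = 6.
G_2 = 6. HB_6(6) = 6. Bump = 7. G_3 = 6.
G_3 = 6. HB_7(6) = 6. Bump = 6. G_4 = 5.

-1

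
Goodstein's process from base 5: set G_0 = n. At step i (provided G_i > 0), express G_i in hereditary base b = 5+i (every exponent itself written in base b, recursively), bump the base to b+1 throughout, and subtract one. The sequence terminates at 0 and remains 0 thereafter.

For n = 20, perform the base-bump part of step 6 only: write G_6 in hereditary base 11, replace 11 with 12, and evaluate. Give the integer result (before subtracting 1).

i=0: 20 = 4·5 (b=5); 5→6: 4·6 = 24; 24−1 = 23
i=1: 23 = 3·6 + 5 (b=6); 6→7: 3·7 + 5 = 26; 26−1 = 25
i=2: 25 = 3·7 + 4 (b=7); 7→8: 3·8 + 4 = 28; 28−1 = 27
i=3: 27 = 3·8 + 3 (b=8); 8→9: 3·9 + 3 = 30; 30−1 = 29
i=4: 29 = 3·9 + 2 (b=9); 9→10: 3·10 + 2 = 32; 32−1 = 31
i=5: 31 = 3·10 + 1 (b=10); 10→11: 3·11 + 1 = 34; 34−1 = 33

36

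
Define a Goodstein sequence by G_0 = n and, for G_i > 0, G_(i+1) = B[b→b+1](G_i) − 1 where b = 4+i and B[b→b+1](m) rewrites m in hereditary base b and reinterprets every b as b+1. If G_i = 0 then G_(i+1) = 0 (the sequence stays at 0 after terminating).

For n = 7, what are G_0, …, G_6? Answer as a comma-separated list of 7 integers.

G_0=7  [base 4] 4 + 3  →[4↦5]→  5 + 3 = 8  −1 ⇒ G_1=7
G_1=7  [base 5] 5 + 2  →[5↦6]→  6 + 2 = 8  −1 ⇒ G_2=7
G_2=7  [base 6] 6 + 1  →[6↦7]→  7 + 1 = 8  −1 ⇒ G_3=7
G_3=7  [base 7] 7  →[7↦8]→  8 = 8  −1 ⇒ G_4=7
G_4=7  [base 8] 7  →[8↦9]→  7 = 7  −1 ⇒ G_5=6
G_5=6  [base 9] 6  →[9↦10]→  6 = 6  −1 ⇒ G_6=5

7, 7, 7, 7, 7, 6, 5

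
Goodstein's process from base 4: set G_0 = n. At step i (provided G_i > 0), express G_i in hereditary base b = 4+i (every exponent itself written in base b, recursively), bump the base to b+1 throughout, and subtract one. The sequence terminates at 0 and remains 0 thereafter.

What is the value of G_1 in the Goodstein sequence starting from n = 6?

6

base 4: 6 = 4 + 2; at 5: 5 + 2 = 7; next = 6
base 5: 6 = 5 + 1; at 6: 6 + 1 = 7; next = 6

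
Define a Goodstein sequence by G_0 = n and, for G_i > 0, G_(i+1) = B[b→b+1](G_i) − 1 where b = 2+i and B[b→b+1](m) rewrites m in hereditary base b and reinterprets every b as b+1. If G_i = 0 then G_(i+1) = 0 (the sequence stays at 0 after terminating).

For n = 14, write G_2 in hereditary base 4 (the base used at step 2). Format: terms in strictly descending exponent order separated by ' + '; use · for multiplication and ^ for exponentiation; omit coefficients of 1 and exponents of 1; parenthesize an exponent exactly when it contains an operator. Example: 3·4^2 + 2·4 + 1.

G_0 = 14. HB_2(14) = 2^(2 + 1) + 2^2 + 2. Bump = 111. G_1 = 110.
G_1 = 110. HB_3(110) = 3^(3 + 1) + 3^3 + 2. Bump = 1282. G_2 = 1281.

4^(4 + 1) + 4^4 + 1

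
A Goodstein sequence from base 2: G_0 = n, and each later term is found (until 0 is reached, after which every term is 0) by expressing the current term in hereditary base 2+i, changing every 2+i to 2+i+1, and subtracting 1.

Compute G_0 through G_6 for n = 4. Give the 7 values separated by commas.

4, 26, 41, 60, 83, 109, 139

(0) 4|_2 = 2^2 ↦ 3^3|_3 = 27 ⇒ 26
(1) 26|_3 = 2·3^2 + 2·3 + 2 ↦ 2·4^2 + 2·4 + 2|_4 = 42 ⇒ 41
(2) 41|_4 = 2·4^2 + 2·4 + 1 ↦ 2·5^2 + 2·5 + 1|_5 = 61 ⇒ 60
(3) 60|_5 = 2·5^2 + 2·5 ↦ 2·6^2 + 2·6|_6 = 84 ⇒ 83
(4) 83|_6 = 2·6^2 + 6 + 5 ↦ 2·7^2 + 7 + 5|_7 = 110 ⇒ 109
(5) 109|_7 = 2·7^2 + 7 + 4 ↦ 2·8^2 + 8 + 4|_8 = 140 ⇒ 139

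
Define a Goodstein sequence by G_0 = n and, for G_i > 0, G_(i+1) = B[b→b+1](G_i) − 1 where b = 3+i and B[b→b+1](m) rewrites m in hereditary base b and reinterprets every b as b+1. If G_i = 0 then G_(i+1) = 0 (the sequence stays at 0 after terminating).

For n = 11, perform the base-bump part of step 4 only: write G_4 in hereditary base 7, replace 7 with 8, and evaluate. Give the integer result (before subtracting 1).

44

G_0=11  [base 3] 3^2 + 2  →[3↦4]→  4^2 + 2 = 18  −1 ⇒ G_1=17
G_1=17  [base 4] 4^2 + 1  →[4↦5]→  5^2 + 1 = 26  −1 ⇒ G_2=25
G_2=25  [base 5] 5^2  →[5↦6]→  6^2 = 36  −1 ⇒ G_3=35
G_3=35  [base 6] 5·6 + 5  →[6↦7]→  5·7 + 5 = 40  −1 ⇒ G_4=39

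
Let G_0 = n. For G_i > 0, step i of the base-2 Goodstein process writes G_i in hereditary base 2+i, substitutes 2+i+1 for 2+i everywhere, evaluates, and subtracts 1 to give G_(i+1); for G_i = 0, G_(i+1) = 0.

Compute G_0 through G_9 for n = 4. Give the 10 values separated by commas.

4, 26, 41, 60, 83, 109, 139, 173, 211, 253

[0] 4 ≡ 2^2 (base 2). Lift 3: 27. −1: 26.
[1] 26 ≡ 2·3^2 + 2·3 + 2 (base 3). Lift 4: 42. −1: 41.
[2] 41 ≡ 2·4^2 + 2·4 + 1 (base 4). Lift 5: 61. −1: 60.
[3] 60 ≡ 2·5^2 + 2·5 (base 5). Lift 6: 84. −1: 83.
[4] 83 ≡ 2·6^2 + 6 + 5 (base 6). Lift 7: 110. −1: 109.
[5] 109 ≡ 2·7^2 + 7 + 4 (base 7). Lift 8: 140. −1: 139.
[6] 139 ≡ 2·8^2 + 8 + 3 (base 8). Lift 9: 174. −1: 173.
[7] 173 ≡ 2·9^2 + 9 + 2 (base 9). Lift 10: 212. −1: 211.
[8] 211 ≡ 2·10^2 + 10 + 1 (base 10). Lift 11: 254. −1: 253.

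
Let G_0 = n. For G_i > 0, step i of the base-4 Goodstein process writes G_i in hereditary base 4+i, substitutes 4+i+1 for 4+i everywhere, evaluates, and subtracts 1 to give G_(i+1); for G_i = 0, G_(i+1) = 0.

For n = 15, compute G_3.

21

15 —HB4→ 3·4 + 3 —bump→ 3·5 + 3 = 18 —(−1)→ 17
17 —HB5→ 3·5 + 2 —bump→ 3·6 + 2 = 20 —(−1)→ 19
19 —HB6→ 3·6 + 1 —bump→ 3·7 + 1 = 22 —(−1)→ 21
21 —HB7→ 3·7 —bump→ 3·8 = 24 —(−1)→ 23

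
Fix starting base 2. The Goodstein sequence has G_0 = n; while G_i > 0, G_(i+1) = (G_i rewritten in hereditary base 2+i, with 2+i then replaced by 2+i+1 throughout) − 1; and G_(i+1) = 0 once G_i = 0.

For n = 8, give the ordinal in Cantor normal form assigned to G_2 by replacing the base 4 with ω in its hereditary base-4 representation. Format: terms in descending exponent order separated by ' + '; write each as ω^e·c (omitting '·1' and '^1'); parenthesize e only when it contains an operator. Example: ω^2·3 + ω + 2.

step 0: 8 = 2^(2 + 1); sub 3 for 2: 3^(3 + 1); = 81; G_1 = 81−1 = 80
step 1: 80 = 2·3^3 + 2·3^2 + 2·3 + 2; sub 4 for 3: 2·4^4 + 2·4^2 + 2·4 + 2; = 554; G_2 = 554−1 = 553
step 2: 553 = 2·4^4 + 2·4^2 + 2·4 + 1; sub 5 for 4: 2·5^5 + 2·5^2 + 2·5 + 1; = 6311; G_3 = 6311−1 = 6310

ω^ω·2 + ω^2·2 + ω·2 + 1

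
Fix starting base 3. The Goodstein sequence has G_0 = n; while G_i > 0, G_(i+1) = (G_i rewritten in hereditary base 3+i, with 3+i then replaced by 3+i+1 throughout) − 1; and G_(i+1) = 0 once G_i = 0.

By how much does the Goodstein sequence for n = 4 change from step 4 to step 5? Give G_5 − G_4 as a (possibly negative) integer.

step 0: 4 = 3 + 1; sub 4 for 3: 4 + 1; = 5; G_1 = 5−1 = 4
step 1: 4 = 4; sub 5 for 4: 5; = 5; G_2 = 5−1 = 4
step 2: 4 = 4; sub 6 for 5: 4; = 4; G_3 = 4−1 = 3
step 3: 3 = 3; sub 7 for 6: 3; = 3; G_4 = 3−1 = 2
step 4: 2 = 2; sub 8 for 7: 2; = 2; G_5 = 2−1 = 1

-1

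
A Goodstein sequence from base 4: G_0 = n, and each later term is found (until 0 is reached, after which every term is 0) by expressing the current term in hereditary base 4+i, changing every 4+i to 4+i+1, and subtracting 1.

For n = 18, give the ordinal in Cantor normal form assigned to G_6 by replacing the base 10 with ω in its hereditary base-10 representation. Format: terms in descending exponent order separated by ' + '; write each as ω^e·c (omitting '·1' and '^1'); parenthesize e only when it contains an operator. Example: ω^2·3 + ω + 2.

ω·6 + 3

base 4: 18 = 4^2 + 2; at 5: 5^2 + 2 = 27; next = 26
base 5: 26 = 5^2 + 1; at 6: 6^2 + 1 = 37; next = 36
base 6: 36 = 6^2; at 7: 7^2 = 49; next = 48
base 7: 48 = 6·7 + 6; at 8: 6·8 + 6 = 54; next = 53
base 8: 53 = 6·8 + 5; at 9: 6·9 + 5 = 59; next = 58
base 9: 58 = 6·9 + 4; at 10: 6·10 + 4 = 64; next = 63
base 10: 63 = 6·10 + 3; at 11: 6·11 + 3 = 69; next = 68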